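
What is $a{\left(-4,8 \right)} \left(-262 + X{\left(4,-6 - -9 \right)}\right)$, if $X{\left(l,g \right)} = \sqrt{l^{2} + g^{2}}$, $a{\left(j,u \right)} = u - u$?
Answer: $0$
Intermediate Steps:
$a{\left(j,u \right)} = 0$
$X{\left(l,g \right)} = \sqrt{g^{2} + l^{2}}$
$a{\left(-4,8 \right)} \left(-262 + X{\left(4,-6 - -9 \right)}\right) = 0 \left(-262 + \sqrt{\left(-6 - -9\right)^{2} + 4^{2}}\right) = 0 \left(-262 + \sqrt{\left(-6 + 9\right)^{2} + 16}\right) = 0 \left(-262 + \sqrt{3^{2} + 16}\right) = 0 \left(-262 + \sqrt{9 + 16}\right) = 0 \left(-262 + \sqrt{25}\right) = 0 \left(-262 + 5\right) = 0 \left(-257\right) = 0$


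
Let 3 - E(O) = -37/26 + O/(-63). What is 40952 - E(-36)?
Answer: 7452563/182 ≈ 40948.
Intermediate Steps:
E(O) = 115/26 + O/63 (E(O) = 3 - (-37/26 + O/(-63)) = 3 - (-37*1/26 + O*(-1/63)) = 3 - (-37/26 - O/63) = 3 + (37/26 + O/63) = 115/26 + O/63)
40952 - E(-36) = 40952 - (115/26 + (1/63)*(-36)) = 40952 - (115/26 - 4/7) = 40952 - 1*701/182 = 40952 - 701/182 = 7452563/182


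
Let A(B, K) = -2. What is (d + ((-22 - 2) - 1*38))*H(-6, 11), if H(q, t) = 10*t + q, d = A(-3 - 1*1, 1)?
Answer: -6656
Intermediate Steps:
d = -2
H(q, t) = q + 10*t
(d + ((-22 - 2) - 1*38))*H(-6, 11) = (-2 + ((-22 - 2) - 1*38))*(-6 + 10*11) = (-2 + (-24 - 38))*(-6 + 110) = (-2 - 62)*104 = -64*104 = -6656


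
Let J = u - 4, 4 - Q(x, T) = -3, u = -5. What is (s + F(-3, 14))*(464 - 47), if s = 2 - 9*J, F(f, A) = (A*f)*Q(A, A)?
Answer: -87987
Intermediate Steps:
Q(x, T) = 7 (Q(x, T) = 4 - 1*(-3) = 4 + 3 = 7)
J = -9 (J = -5 - 4 = -9)
F(f, A) = 7*A*f (F(f, A) = (A*f)*7 = 7*A*f)
s = 83 (s = 2 - 9*(-9) = 2 + 81 = 83)
(s + F(-3, 14))*(464 - 47) = (83 + 7*14*(-3))*(464 - 47) = (83 - 294)*417 = -211*417 = -87987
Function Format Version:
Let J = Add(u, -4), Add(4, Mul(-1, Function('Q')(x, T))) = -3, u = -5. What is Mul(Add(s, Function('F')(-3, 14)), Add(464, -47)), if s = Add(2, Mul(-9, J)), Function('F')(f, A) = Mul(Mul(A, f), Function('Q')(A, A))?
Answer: -87987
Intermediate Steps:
Function('Q')(x, T) = 7 (Function('Q')(x, T) = Add(4, Mul(-1, -3)) = Add(4, 3) = 7)
J = -9 (J = Add(-5, -4) = -9)
Function('F')(f, A) = Mul(7, A, f) (Function('F')(f, A) = Mul(Mul(A, f), 7) = Mul(7, A, f))
s = 83 (s = Add(2, Mul(-9, -9)) = Add(2, 81) = 83)
Mul(Add(s, Function('F')(-3, 14)), Add(464, -47)) = Mul(Add(83, Mul(7, 14, -3)), Add(464, -47)) = Mul(Add(83, -294), 417) = Mul(-211, 417) = -87987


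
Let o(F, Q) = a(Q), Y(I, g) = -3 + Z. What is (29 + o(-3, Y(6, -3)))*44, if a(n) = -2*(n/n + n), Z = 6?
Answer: 924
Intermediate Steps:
a(n) = -2 - 2*n (a(n) = -2*(1 + n) = -2 - 2*n)
Y(I, g) = 3 (Y(I, g) = -3 + 6 = 3)
o(F, Q) = -2 - 2*Q
(29 + o(-3, Y(6, -3)))*44 = (29 + (-2 - 2*3))*44 = (29 + (-2 - 6))*44 = (29 - 8)*44 = 21*44 = 924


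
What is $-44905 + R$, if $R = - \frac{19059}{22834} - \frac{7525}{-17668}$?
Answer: $- \frac{1294017070923}{28816508} \approx -44905.0$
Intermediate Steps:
$R = - \frac{11779183}{28816508}$ ($R = \left(-19059\right) \frac{1}{22834} - - \frac{1075}{2524} = - \frac{19059}{22834} + \frac{1075}{2524} = - \frac{11779183}{28816508} \approx -0.40877$)
$-44905 + R = -44905 - \frac{11779183}{28816508} = - \frac{1294017070923}{28816508}$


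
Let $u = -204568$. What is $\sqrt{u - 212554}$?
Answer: $i \sqrt{417122} \approx 645.85 i$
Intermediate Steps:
$\sqrt{u - 212554} = \sqrt{-204568 - 212554} = \sqrt{-417122} = i \sqrt{417122}$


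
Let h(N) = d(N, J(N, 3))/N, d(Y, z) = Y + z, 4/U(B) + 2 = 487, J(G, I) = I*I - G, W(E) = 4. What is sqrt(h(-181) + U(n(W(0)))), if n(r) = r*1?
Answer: I*sqrt(319625185)/87785 ≈ 0.20366*I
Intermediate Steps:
n(r) = r
J(G, I) = I**2 - G
U(B) = 4/485 (U(B) = 4/(-2 + 487) = 4/485)
h(N) = 9/N (h(N) = (N + (3**2 - N))/N = (N + (9 - N))/N = 9/N)
sqrt(h(-181) + U(n(W(0)))) = sqrt(9/(-181) + 4/485) = sqrt(9*(-1/181) + 4/485) = sqrt(-9/181 + 4/485) = sqrt(-3641/87785) = I*sqrt(319625185)/87785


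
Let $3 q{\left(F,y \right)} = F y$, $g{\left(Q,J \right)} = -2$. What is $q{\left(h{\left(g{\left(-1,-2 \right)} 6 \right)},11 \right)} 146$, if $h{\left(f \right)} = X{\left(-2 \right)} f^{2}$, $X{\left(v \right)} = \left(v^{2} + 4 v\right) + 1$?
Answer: $-231264$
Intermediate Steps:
$X{\left(v \right)} = 1 + v^{2} + 4 v$
$h{\left(f \right)} = - 3 f^{2}$ ($h{\left(f \right)} = \left(1 + \left(-2\right)^{2} + 4 \left(-2\right)\right) f^{2} = \left(1 + 4 - 8\right) f^{2} = - 3 f^{2}$)
$q{\left(F,y \right)} = \frac{F y}{3}$
$q{\left(h{\left(g{\left(-1,-2 \right)} 6 \right)},11 \right)} 146 = \frac{1}{3} \left(- 3 \left(\left(-2\right) 6\right)^{2}\right) 11 \cdot 146 = \frac{1}{3} \left(- 3 \left(-12\right)^{2}\right) 11 \cdot 146 = \frac{1}{3} \left(\left(-3\right) 144\right) 11 \cdot 146 = \frac{1}{3} \left(-432\right) 11 \cdot 146 = \left(-1584\right) 146 = -231264$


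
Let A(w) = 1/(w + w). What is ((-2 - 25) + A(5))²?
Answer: 72361/100 ≈ 723.61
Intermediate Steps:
A(w) = 1/(2*w)
((-2 - 25) + A(5))² = ((-2 - 25) + (½)/5)² = (-27 + (½)*(⅕))² = (-27 + ⅒)² = (-269/10)² = 72361/100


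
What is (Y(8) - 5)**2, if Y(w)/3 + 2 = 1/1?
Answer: 64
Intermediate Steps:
Y(w) = -3 (Y(w) = -6 + 3/1 = -6 + 3*1 = -6 + 3 = -3)
(Y(8) - 5)**2 = (-3 - 5)**2 = (-8)**2 = 64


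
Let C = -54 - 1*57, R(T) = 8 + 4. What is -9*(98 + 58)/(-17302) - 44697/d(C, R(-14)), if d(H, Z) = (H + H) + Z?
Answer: 128940389/605570 ≈ 212.92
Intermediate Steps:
R(T) = 12
C = -111 (C = -54 - 57 = -111)
d(H, Z) = Z + 2*H (d(H, Z) = 2*H + Z = Z + 2*H)
-9*(98 + 58)/(-17302) - 44697/d(C, R(-14)) = -9*(98 + 58)/(-17302) - 44697/(12 + 2*(-111)) = -9*156*(-1/17302) - 44697/(12 - 222) = -1404*(-1/17302) - 44697/(-210) = 702/8651 - 44697*(-1/210) = 702/8651 + 14899/70 = 128940389/605570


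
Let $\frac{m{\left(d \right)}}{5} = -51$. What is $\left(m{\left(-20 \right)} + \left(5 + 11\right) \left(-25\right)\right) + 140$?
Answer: $-515$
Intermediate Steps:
$m{\left(d \right)} = -255$ ($m{\left(d \right)} = 5 \left(-51\right) = -255$)
$\left(m{\left(-20 \right)} + \left(5 + 11\right) \left(-25\right)\right) + 140 = \left(-255 + \left(5 + 11\right) \left(-25\right)\right) + 140 = \left(-255 + 16 \left(-25\right)\right) + 140 = \left(-255 - 400\right) + 140 = -655 + 140 = -515$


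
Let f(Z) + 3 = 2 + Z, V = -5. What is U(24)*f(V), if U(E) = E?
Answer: -144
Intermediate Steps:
f(Z) = -1 + Z (f(Z) = -3 + (2 + Z) = -1 + Z)
U(24)*f(V) = 24*(-1 - 5) = 24*(-6) = -144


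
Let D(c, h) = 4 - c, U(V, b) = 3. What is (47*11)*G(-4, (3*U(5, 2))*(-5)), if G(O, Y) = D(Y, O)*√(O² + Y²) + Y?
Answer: -23265 + 25333*√2041 ≈ 1.1212e+6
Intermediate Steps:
G(O, Y) = Y + √(O² + Y²)*(4 - Y) (G(O, Y) = (4 - Y)*√(O² + Y²) + Y = √(O² + Y²)*(4 - Y) + Y = Y + √(O² + Y²)*(4 - Y))
(47*11)*G(-4, (3*U(5, 2))*(-5)) = (47*11)*((3*3)*(-5) + √((-4)² + ((3*3)*(-5))²)*(4 - 3*3*(-5))) = 517*(9*(-5) + √(16 + (9*(-5))²)*(4 - 9*(-5))) = 517*(-45 + √(16 + (-45)²)*(4 - 1*(-45))) = 517*(-45 + √(16 + 2025)*(4 + 45)) = 517*(-45 + √2041*49) = 517*(-45 + 49*√2041) = -23265 + 25333*√2041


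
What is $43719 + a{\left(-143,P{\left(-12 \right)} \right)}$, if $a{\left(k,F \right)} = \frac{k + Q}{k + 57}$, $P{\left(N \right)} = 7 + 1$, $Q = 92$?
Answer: $\frac{3759885}{86} \approx 43720.0$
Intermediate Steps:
$P{\left(N \right)} = 8$
$a{\left(k,F \right)} = \frac{92 + k}{57 + k}$ ($a{\left(k,F \right)} = \frac{k + 92}{k + 57} = \frac{92 + k}{57 + k}$)
$43719 + a{\left(-143,P{\left(-12 \right)} \right)} = 43719 + \frac{92 - 143}{57 - 143} = 43719 + \frac{1}{-86} \left(-51\right) = 43719 - - \frac{51}{86} = 43719 + \frac{51}{86} = \frac{3759885}{86}$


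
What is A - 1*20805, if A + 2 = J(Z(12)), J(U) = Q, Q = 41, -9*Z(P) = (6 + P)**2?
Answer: -20766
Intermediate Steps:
Z(P) = -(6 + P)**2/9
J(U) = 41
A = 39 (A = -2 + 41 = 39)
A - 1*20805 = 39 - 1*20805 = 39 - 20805 = -20766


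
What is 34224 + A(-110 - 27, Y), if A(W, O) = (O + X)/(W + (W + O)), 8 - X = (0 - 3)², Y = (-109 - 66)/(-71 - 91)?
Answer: 116395823/3401 ≈ 34224.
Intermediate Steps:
Y = 175/162 (Y = -175/(-162) = -175*(-1/162) = 175/162 ≈ 1.0802)
X = -1 (X = 8 - (0 - 3)² = 8 - 1*(-3)² = 8 - 1*9 = 8 - 9 = -1)
A(W, O) = (-1 + O)/(O + 2*W) (A(W, O) = (O - 1)/(W + (W + O)) = (-1 + O)/(W + (O + W)) = (-1 + O)/(O + 2*W))
34224 + A(-110 - 27, Y) = 34224 + (-1 + 175/162)/(175/162 + 2*(-110 - 27)) = 34224 + (13/162)/(175/162 + 2*(-137)) = 34224 + (13/162)/(175/162 - 274) = 34224 + (13/162)/(-44213/162) = 34224 - 162/44213*13/162 = 34224 - 1/3401 = 116395823/3401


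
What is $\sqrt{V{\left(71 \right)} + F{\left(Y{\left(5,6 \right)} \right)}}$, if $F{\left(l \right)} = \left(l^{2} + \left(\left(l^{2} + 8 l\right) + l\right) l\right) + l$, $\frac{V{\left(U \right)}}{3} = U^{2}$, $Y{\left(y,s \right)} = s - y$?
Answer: $\sqrt{15135} \approx 123.02$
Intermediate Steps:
$V{\left(U \right)} = 3 U^{2}$
$F{\left(l \right)} = l + l^{2} + l \left(l^{2} + 9 l\right)$ ($F{\left(l \right)} = \left(l^{2} + \left(l^{2} + 9 l\right) l\right) + l = \left(l^{2} + l \left(l^{2} + 9 l\right)\right) + l = l + l^{2} + l \left(l^{2} + 9 l\right)$)
$\sqrt{V{\left(71 \right)} + F{\left(Y{\left(5,6 \right)} \right)}} = \sqrt{3 \cdot 71^{2} + \left(6 - 5\right) \left(1 + \left(6 - 5\right)^{2} + 10 \left(6 - 5\right)\right)} = \sqrt{3 \cdot 5041 + \left(6 - 5\right) \left(1 + \left(6 - 5\right)^{2} + 10 \left(6 - 5\right)\right)} = \sqrt{15123 + 1 \left(1 + 1^{2} + 10 \cdot 1\right)} = \sqrt{15123 + 1 \left(1 + 1 + 10\right)} = \sqrt{15123 + 1 \cdot 12} = \sqrt{15123 + 12} = \sqrt{15135}$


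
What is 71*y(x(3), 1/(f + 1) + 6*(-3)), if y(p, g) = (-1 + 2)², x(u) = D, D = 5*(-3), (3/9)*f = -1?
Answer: 71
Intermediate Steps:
f = -3 (f = 3*(-1) = -3)
D = -15
x(u) = -15
y(p, g) = 1 (y(p, g) = 1² = 1)
71*y(x(3), 1/(f + 1) + 6*(-3)) = 71*1 = 71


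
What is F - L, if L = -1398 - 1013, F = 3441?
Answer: 5852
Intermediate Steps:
L = -2411
F - L = 3441 - 1*(-2411) = 3441 + 2411 = 5852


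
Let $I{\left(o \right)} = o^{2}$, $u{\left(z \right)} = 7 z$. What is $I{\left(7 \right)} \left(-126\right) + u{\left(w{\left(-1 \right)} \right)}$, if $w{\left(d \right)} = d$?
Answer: $-6181$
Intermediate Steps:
$I{\left(7 \right)} \left(-126\right) + u{\left(w{\left(-1 \right)} \right)} = 7^{2} \left(-126\right) + 7 \left(-1\right) = 49 \left(-126\right) - 7 = -6174 - 7 = -6181$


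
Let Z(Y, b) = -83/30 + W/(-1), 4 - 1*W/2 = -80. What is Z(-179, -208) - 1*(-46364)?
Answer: 1385797/30 ≈ 46193.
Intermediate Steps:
W = 168 (W = 8 - 2*(-80) = 8 + 160 = 168)
Z(Y, b) = -5123/30 (Z(Y, b) = -83/30 + 168/(-1) = -83*1/30 + 168*(-1) = -83/30 - 168 = -5123/30)
Z(-179, -208) - 1*(-46364) = -5123/30 - 1*(-46364) = -5123/30 + 46364 = 1385797/30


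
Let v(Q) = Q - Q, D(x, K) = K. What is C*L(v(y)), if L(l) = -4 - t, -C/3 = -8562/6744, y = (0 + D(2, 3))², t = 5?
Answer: -38529/1124 ≈ -34.278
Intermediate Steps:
y = 9 (y = (0 + 3)² = 3² = 9)
v(Q) = 0
C = 4281/1124 (C = -(-25686)/6744 = -3*(-1427/1124) = 4281/1124 ≈ 3.8087)
L(l) = -9 (L(l) = -4 - 1*5 = -4 - 5 = -9)
C*L(v(y)) = (4281/1124)*(-9) = -38529/1124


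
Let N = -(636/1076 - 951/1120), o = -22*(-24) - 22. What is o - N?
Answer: 152369941/301280 ≈ 505.74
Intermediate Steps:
o = 506 (o = 528 - 22 = 506)
N = 77739/301280 (N = -(636*(1/1076) - 951*1/1120) = -(159/269 - 951/1120) = -1*(-77739/301280) = 77739/301280 ≈ 0.25803)
o - N = 506 - 1*77739/301280 = 506 - 77739/301280 = 152369941/301280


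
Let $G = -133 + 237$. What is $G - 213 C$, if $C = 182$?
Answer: $-38662$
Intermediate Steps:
$G = 104$
$G - 213 C = 104 - 38766 = -38662$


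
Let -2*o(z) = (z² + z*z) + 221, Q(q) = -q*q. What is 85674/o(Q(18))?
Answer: -171348/210173 ≈ -0.81527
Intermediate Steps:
Q(q) = -q²
o(z) = -221/2 - z² (o(z) = -((z² + z*z) + 221)/2 = -((z² + z²) + 221)/2 = -(2*z² + 221)/2 = -(221 + 2*z²)/2 = -221/2 - z²)
85674/o(Q(18)) = 85674/(-221/2 - (-1*18²)²) = 85674/(-221/2 - (-1*324)²) = 85674/(-221/2 - 1*(-324)²) = 85674/(-221/2 - 1*104976) = 85674/(-221/2 - 104976) = 85674/(-210173/2) = 85674*(-2/210173) = -171348/210173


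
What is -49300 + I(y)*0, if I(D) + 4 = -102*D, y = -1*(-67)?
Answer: -49300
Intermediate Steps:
y = 67
I(D) = -4 - 102*D
-49300 + I(y)*0 = -49300 + (-4 - 102*67)*0 = -49300 + (-4 - 6834)*0 = -49300 - 6838*0 = -49300 + 0 = -49300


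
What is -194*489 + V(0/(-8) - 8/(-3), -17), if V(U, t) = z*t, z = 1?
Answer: -94883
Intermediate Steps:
V(U, t) = t (V(U, t) = 1*t = t)
-194*489 + V(0/(-8) - 8/(-3), -17) = -194*489 - 17 = -94866 - 17 = -94883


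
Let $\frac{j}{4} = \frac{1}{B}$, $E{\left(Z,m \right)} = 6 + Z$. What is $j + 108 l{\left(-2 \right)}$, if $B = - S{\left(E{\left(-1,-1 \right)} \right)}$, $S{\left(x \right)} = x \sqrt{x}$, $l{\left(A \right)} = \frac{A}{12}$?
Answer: $-18 - \frac{4 \sqrt{5}}{25} \approx -18.358$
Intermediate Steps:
$l{\left(A \right)} = \frac{A}{12}$ ($l{\left(A \right)} = A \frac{1}{12} = \frac{A}{12}$)
$S{\left(x \right)} = x^{\frac{3}{2}}$
$B = - 5 \sqrt{5}$ ($B = - \left(6 - 1\right)^{\frac{3}{2}} = - 5^{\frac{3}{2}} = - 5 \sqrt{5} \approx -11.18$)
$j = - \frac{4 \sqrt{5}}{25}$ ($j = \frac{4}{\left(-5\right) \sqrt{5}} = 4 \left(- \frac{\sqrt{5}}{25}\right) = - \frac{4 \sqrt{5}}{25} \approx -0.35777$)
$j + 108 l{\left(-2 \right)} = - \frac{4 \sqrt{5}}{25} + 108 \cdot \frac{1}{12} \left(-2\right) = - \frac{4 \sqrt{5}}{25} + 108 \left(- \frac{1}{6}\right) = - \frac{4 \sqrt{5}}{25} - 18 = -18 - \frac{4 \sqrt{5}}{25}$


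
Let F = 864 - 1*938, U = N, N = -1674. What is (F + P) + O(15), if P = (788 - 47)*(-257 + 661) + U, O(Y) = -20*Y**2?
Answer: 293116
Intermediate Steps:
U = -1674
F = -74 (F = 864 - 938 = -74)
P = 297690 (P = (788 - 47)*(-257 + 661) - 1674 = 741*404 - 1674 = 299364 - 1674 = 297690)
(F + P) + O(15) = (-74 + 297690) - 20*15**2 = 297616 - 20*225 = 297616 - 4500 = 293116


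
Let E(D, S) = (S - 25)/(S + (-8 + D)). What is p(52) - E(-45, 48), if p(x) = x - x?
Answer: 23/5 ≈ 4.6000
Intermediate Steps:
p(x) = 0
E(D, S) = (-25 + S)/(-8 + D + S)
p(52) - E(-45, 48) = 0 - (-25 + 48)/(-8 - 45 + 48) = 0 - 23/(-5) = 0 - (-1)*23/5 = 0 - 1*(-23/5) = 0 + 23/5 = 23/5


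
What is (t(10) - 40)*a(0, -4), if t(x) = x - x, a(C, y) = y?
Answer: 160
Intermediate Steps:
t(x) = 0
(t(10) - 40)*a(0, -4) = (0 - 40)*(-4) = -40*(-4) = 160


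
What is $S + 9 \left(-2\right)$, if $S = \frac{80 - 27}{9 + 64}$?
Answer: $- \frac{1261}{73} \approx -17.274$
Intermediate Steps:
$S = \frac{53}{73} \approx 0.72603$
$S + 9 \left(-2\right) = \frac{53}{73} + 9 \left(-2\right) = \frac{53}{73} - 18 = - \frac{1261}{73}$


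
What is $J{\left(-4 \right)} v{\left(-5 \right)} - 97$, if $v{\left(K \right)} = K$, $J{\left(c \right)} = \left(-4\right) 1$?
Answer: $-77$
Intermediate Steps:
$J{\left(c \right)} = -4$
$J{\left(-4 \right)} v{\left(-5 \right)} - 97 = \left(-4\right) \left(-5\right) - 97 = 20 - 97 = -77$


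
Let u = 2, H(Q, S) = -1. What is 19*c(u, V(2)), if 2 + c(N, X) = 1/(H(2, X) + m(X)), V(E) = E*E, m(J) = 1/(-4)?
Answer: -266/5 ≈ -53.200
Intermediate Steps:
m(J) = -¼
V(E) = E²
c(N, X) = -14/5 (c(N, X) = -2 + 1/(-1 - ¼) = -2 + 1/(-5/4) = -2 - ⅘ = -14/5)
19*c(u, V(2)) = 19*(-14/5) = -266/5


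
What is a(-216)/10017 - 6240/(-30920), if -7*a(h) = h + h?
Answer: 417500/2007481 ≈ 0.20797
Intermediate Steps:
a(h) = -2*h/7 (a(h) = -(h + h)/7 = -2*h/7)
a(-216)/10017 - 6240/(-30920) = -2/7*(-216)/10017 - 6240/(-30920) = (432/7)*(1/10017) - 6240*(-1/30920) = 16/2597 + 156/773 = 417500/2007481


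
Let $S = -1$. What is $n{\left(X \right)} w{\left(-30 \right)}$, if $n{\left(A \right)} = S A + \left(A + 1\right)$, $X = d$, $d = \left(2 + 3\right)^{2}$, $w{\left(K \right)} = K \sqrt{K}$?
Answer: $- 30 i \sqrt{30} \approx - 164.32 i$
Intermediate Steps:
$w{\left(K \right)} = K^{\frac{3}{2}}$
$d = 25$ ($d = 5^{2} = 25$)
$X = 25$
$n{\left(A \right)} = 1$ ($n{\left(A \right)} = - A + \left(A + 1\right) = - A + \left(1 + A\right) = 1$)
$n{\left(X \right)} w{\left(-30 \right)} = 1 \left(-30\right)^{\frac{3}{2}} = 1 \left(- 30 i \sqrt{30}\right) = - 30 i \sqrt{30}$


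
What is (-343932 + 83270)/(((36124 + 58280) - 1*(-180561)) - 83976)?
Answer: -260662/190989 ≈ -1.3648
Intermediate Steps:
(-343932 + 83270)/(((36124 + 58280) - 1*(-180561)) - 83976) = -260662/((94404 + 180561) - 83976) = -260662/(274965 - 83976) = -260662/190989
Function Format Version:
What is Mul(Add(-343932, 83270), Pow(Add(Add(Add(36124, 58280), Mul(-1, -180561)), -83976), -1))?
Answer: Rational(-260662, 190989) ≈ -1.3648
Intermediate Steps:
Mul(Add(-343932, 83270), Pow(Add(Add(Add(36124, 58280), Mul(-1, -180561)), -83976), -1)) = Mul(-260662, Pow(Add(Add(94404, 180561), -83976), -1)) = Mul(-260662, Pow(Add(274965, -83976), -1)) = Mul(-260662, Pow(190989, -1)) = Mul(-260662, Rational(1, 190989)) = Rational(-260662, 190989)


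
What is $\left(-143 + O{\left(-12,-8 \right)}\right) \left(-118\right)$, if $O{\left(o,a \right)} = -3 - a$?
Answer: $16284$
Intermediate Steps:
$\left(-143 + O{\left(-12,-8 \right)}\right) \left(-118\right) = \left(-143 - -5\right) \left(-118\right) = \left(-143 + \left(-3 + 8\right)\right) \left(-118\right) = \left(-143 + 5\right) \left(-118\right) = \left(-138\right) \left(-118\right) = 16284$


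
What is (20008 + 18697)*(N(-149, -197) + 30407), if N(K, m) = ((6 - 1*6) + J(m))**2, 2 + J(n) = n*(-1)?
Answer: 2648660560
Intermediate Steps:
J(n) = -2 - n (J(n) = -2 + n*(-1) = -2 - n)
N(K, m) = (-2 - m)**2 (N(K, m) = ((6 - 1*6) + (-2 - m))**2 = ((6 - 6) + (-2 - m))**2 = (0 + (-2 - m))**2 = (-2 - m)**2)
(20008 + 18697)*(N(-149, -197) + 30407) = (20008 + 18697)*((2 - 197)**2 + 30407) = 38705*((-195)**2 + 30407) = 38705*(38025 + 30407) = 38705*68432 = 2648660560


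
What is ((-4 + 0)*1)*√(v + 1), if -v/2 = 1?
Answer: -4*I ≈ -4.0*I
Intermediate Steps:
v = -2 (v = -2*1 = -2)
((-4 + 0)*1)*√(v + 1) = ((-4 + 0)*1)*√(-2 + 1) = (-4*1)*√(-1) = -4*I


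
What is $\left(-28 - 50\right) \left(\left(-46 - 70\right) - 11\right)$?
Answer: $9906$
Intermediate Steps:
$\left(-28 - 50\right) \left(\left(-46 - 70\right) - 11\right) = - 78 \left(\left(-46 - 70\right) - 11\right) = - 78 \left(-116 - 11\right) = \left(-78\right) \left(-127\right) = 9906$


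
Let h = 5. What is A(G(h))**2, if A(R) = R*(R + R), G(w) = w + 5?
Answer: 40000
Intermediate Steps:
G(w) = 5 + w
A(R) = 2*R**2 (A(R) = R*(2*R) = 2*R**2)
A(G(h))**2 = (2*(5 + 5)**2)**2 = (2*10**2)**2 = (2*100)**2 = 200**2 = 40000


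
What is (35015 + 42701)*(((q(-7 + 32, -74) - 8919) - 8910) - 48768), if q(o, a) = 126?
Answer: -5165860236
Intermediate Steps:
(35015 + 42701)*(((q(-7 + 32, -74) - 8919) - 8910) - 48768) = (35015 + 42701)*(((126 - 8919) - 8910) - 48768) = 77716*((-8793 - 8910) - 48768) = 77716*(-17703 - 48768) = 77716*(-66471) = -5165860236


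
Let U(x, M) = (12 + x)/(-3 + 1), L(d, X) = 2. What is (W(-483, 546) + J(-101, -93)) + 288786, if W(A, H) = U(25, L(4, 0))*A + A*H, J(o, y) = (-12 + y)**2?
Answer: 90057/2 ≈ 45029.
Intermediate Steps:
U(x, M) = -6 - x/2 (U(x, M) = (12 + x)/(-2) = (12 + x)*(-1/2) = -6 - x/2)
W(A, H) = -37*A/2 + A*H (W(A, H) = (-6 - 1/2*25)*A + A*H = (-6 - 25/2)*A + A*H = -37*A/2 + A*H)
(W(-483, 546) + J(-101, -93)) + 288786 = ((1/2)*(-483)*(-37 + 2*546) + (-12 - 93)**2) + 288786 = ((1/2)*(-483)*(-37 + 1092) + (-105)**2) + 288786 = ((1/2)*(-483)*1055 + 11025) + 288786 = (-509565/2 + 11025) + 288786 = -487515/2 + 288786 = 90057/2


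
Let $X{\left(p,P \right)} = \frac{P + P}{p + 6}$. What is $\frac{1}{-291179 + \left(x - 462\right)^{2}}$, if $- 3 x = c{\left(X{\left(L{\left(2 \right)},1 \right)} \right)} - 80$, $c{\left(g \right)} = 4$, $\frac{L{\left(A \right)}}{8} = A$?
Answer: $- \frac{9}{904511} \approx -9.9501 \cdot 10^{-6}$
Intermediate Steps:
$L{\left(A \right)} = 8 A$
$X{\left(p,P \right)} = \frac{2 P}{6 + p}$
$x = \frac{76}{3}$ ($x = - \frac{4 - 80}{3} = \left(- \frac{1}{3}\right) \left(-76\right) = \frac{76}{3} \approx 25.333$)
$\frac{1}{-291179 + \left(x - 462\right)^{2}} = \frac{1}{-291179 + \left(\frac{76}{3} - 462\right)^{2}} = \frac{1}{-291179 + \left(- \frac{1310}{3}\right)^{2}} = \frac{1}{-291179 + \frac{1716100}{9}} = \frac{1}{- \frac{904511}{9}} = - \frac{9}{904511}$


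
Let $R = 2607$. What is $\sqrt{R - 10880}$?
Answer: $i \sqrt{8273} \approx 90.956 i$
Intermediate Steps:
$\sqrt{R - 10880} = \sqrt{2607 - 10880} = \sqrt{-8273} = i \sqrt{8273}$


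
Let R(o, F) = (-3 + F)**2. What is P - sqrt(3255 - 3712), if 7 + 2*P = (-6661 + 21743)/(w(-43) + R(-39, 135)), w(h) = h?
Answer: -106585/34762 - I*sqrt(457) ≈ -3.0661 - 21.378*I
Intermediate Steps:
P = -106585/34762 (P = -7/2 + ((-6661 + 21743)/(-43 + (-3 + 135)**2))/2 = -7/2 + (15082/(-43 + 132**2))/2 = -7/2 + (15082/(-43 + 17424))/2 = -7/2 + (15082/17381)/2 = -7/2 + (15082*(1/17381))/2 = -7/2 + (1/2)*(15082/17381) = -7/2 + 7541/17381 = -106585/34762 ≈ -3.0661)
P - sqrt(3255 - 3712) = -106585/34762 - sqrt(3255 - 3712) = -106585/34762 - sqrt(-457) = -106585/34762 - I*sqrt(457)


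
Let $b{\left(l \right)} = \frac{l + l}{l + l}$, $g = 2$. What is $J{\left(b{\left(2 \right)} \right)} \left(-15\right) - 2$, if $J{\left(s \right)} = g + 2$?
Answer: $-62$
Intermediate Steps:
$b{\left(l \right)} = 1$ ($b{\left(l \right)} = \frac{2 l}{2 l} = 2 l \frac{1}{2 l} = 1$)
$J{\left(s \right)} = 4$ ($J{\left(s \right)} = 2 + 2 = 4$)
$J{\left(b{\left(2 \right)} \right)} \left(-15\right) - 2 = 4 \left(-15\right) - 2 = -60 - 2 = -62$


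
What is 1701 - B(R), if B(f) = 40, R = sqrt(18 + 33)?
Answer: 1661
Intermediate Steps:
R = sqrt(51) ≈ 7.1414
1701 - B(R) = 1701 - 1*40 = 1701 - 40 = 1661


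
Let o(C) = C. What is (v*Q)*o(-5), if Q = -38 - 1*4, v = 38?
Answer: 7980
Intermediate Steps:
Q = -42 (Q = -38 - 4 = -42)
(v*Q)*o(-5) = (38*(-42))*(-5) = -1596*(-5) = 7980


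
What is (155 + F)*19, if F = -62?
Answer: 1767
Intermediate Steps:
(155 + F)*19 = (155 - 62)*19 = 93*19 = 1767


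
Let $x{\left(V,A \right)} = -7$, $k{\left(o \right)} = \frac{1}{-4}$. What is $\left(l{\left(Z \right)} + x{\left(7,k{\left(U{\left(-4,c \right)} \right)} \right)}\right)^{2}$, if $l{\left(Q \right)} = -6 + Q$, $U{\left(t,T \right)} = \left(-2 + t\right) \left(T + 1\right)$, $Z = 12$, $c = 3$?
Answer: $1$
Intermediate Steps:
$U{\left(t,T \right)} = \left(1 + T\right) \left(-2 + t\right)$ ($U{\left(t,T \right)} = \left(-2 + t\right) \left(1 + T\right) = \left(1 + T\right) \left(-2 + t\right)$)
$k{\left(o \right)} = - \frac{1}{4}$
$\left(l{\left(Z \right)} + x{\left(7,k{\left(U{\left(-4,c \right)} \right)} \right)}\right)^{2} = \left(\left(-6 + 12\right) - 7\right)^{2} = \left(6 - 7\right)^{2} = \left(-1\right)^{2} = 1$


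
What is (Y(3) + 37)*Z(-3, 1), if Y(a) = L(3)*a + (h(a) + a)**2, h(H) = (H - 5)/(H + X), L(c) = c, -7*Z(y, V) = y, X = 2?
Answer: 3957/175 ≈ 22.611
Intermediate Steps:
Z(y, V) = -y/7
h(H) = (-5 + H)/(2 + H) (h(H) = (H - 5)/(H + 2) = (-5 + H)/(2 + H))
Y(a) = (a + (-5 + a)/(2 + a))**2 + 3*a (Y(a) = 3*a + ((-5 + a)/(2 + a) + a)**2 = 3*a + (a + (-5 + a)/(2 + a))**2 = (a + (-5 + a)/(2 + a))**2 + 3*a)
(Y(3) + 37)*Z(-3, 1) = ((3*3 + (-5 + 3**2 + 3*3)**2/(2 + 3)**2) + 37)*(-1/7*(-3)) = ((9 + (-5 + 9 + 9)**2/5**2) + 37)*(3/7) = ((9 + (1/25)*13**2) + 37)*(3/7) = ((9 + (1/25)*169) + 37)*(3/7) = ((9 + 169/25) + 37)*(3/7) = (394/25 + 37)*(3/7) = (1319/25)*(3/7) = 3957/175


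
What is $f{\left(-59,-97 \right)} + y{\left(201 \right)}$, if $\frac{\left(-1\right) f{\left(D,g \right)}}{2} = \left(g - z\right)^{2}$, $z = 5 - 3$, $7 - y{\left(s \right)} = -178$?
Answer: $-19417$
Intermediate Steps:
$y{\left(s \right)} = 185$ ($y{\left(s \right)} = 7 - -178 = 7 + 178 = 185$)
$z = 2$ ($z = 5 - 3 = 2$)
$f{\left(D,g \right)} = - 2 \left(-2 + g\right)^{2}$ ($f{\left(D,g \right)} = - 2 \left(g - 2\right)^{2} = - 2 \left(-2 + g\right)^{2}$)
$f{\left(-59,-97 \right)} + y{\left(201 \right)} = - 2 \left(-2 - 97\right)^{2} + 185 = - 2 \left(-99\right)^{2} + 185 = \left(-2\right) 9801 + 185 = -19602 + 185 = -19417$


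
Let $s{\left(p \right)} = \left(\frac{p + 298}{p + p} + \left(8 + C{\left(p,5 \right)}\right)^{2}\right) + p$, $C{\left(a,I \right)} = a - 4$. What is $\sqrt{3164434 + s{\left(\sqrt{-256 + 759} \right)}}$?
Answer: $\frac{\sqrt{3203046880326 + 9408112 \sqrt{503}}}{1006} \approx 1779.1$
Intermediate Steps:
$C{\left(a,I \right)} = -4 + a$
$s{\left(p \right)} = p + \left(4 + p\right)^{2} + \frac{298 + p}{2 p}$ ($s{\left(p \right)} = \left(\frac{p + 298}{p + p} + \left(8 + \left(-4 + p\right)\right)^{2}\right) + p = \left(\frac{298 + p}{2 p} + \left(4 + p\right)^{2}\right) + p = \left(\left(4 + p\right)^{2} + \frac{298 + p}{2 p}\right) + p = p + \left(4 + p\right)^{2} + \frac{298 + p}{2 p}$)
$\sqrt{3164434 + s{\left(\sqrt{-256 + 759} \right)}} = \sqrt{3164434 + \left(\frac{1}{2} + \sqrt{-256 + 759} + \left(4 + \sqrt{-256 + 759}\right)^{2} + \frac{149}{\sqrt{-256 + 759}}\right)} = \sqrt{3164434 + \left(\frac{1}{2} + \sqrt{503} + \left(4 + \sqrt{503}\right)^{2} + \frac{149}{\sqrt{503}}\right)} = \sqrt{3164434 + \left(\frac{1}{2} + \sqrt{503} + \left(4 + \sqrt{503}\right)^{2} + 149 \frac{\sqrt{503}}{503}\right)} = \sqrt{3164434 + \left(\frac{1}{2} + \sqrt{503} + \left(4 + \sqrt{503}\right)^{2} + \frac{149 \sqrt{503}}{503}\right)} = \sqrt{3164434 + \left(\frac{1}{2} + \left(4 + \sqrt{503}\right)^{2} + \frac{652 \sqrt{503}}{503}\right)} = \sqrt{\frac{6328869}{2} + \left(4 + \sqrt{503}\right)^{2} + \frac{652 \sqrt{503}}{503}}$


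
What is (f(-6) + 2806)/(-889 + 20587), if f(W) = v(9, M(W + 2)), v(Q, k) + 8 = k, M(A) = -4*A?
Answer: ⅐ ≈ 0.14286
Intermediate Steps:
v(Q, k) = -8 + k
f(W) = -16 - 4*W (f(W) = -8 - 4*(W + 2) = -8 - 4*(2 + W) = -8 + (-8 - 4*W) = -16 - 4*W)
(f(-6) + 2806)/(-889 + 20587) = ((-16 - 4*(-6)) + 2806)/(-889 + 20587) = ((-16 + 24) + 2806)/19698 = (8 + 2806)*(1/19698) = 2814*(1/19698) = ⅐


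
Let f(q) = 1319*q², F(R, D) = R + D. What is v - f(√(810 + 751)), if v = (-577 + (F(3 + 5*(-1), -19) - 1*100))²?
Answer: -1571755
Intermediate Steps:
F(R, D) = D + R
v = 487204 (v = (-577 + ((-19 + (3 + 5*(-1))) - 1*100))² = (-577 + ((-19 + (3 - 5)) - 100))² = (-577 + ((-19 - 2) - 100))² = (-577 + (-21 - 100))² = (-577 - 121)² = (-698)² = 487204)
v - f(√(810 + 751)) = 487204 - 1319*(√(810 + 751))² = 487204 - 1319*(√1561)² = 487204 - 1319*1561 = 487204 - 1*2058959 = 487204 - 2058959 = -1571755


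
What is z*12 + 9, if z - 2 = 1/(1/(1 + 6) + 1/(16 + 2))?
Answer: 2337/25 ≈ 93.480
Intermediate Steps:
z = 176/25 (z = 2 + 1/(1/(1 + 6) + 1/(16 + 2)) = 2 + 1/(1/7 + 1/18) = 2 + 1/(⅐ + 1/18) = 2 + 1/(25/126) = 2 + 126/25 = 176/25 ≈ 7.0400)
z*12 + 9 = (176/25)*12 + 9 = 2112/25 + 9 = 2337/25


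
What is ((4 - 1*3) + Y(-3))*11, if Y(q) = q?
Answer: -22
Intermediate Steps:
((4 - 1*3) + Y(-3))*11 = ((4 - 1*3) - 3)*11 = ((4 - 3) - 3)*11 = (1 - 3)*11 = -2*11 = -22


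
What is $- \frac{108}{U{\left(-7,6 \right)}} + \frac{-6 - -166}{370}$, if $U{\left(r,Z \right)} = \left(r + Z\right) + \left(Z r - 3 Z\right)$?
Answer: $\frac{4972}{2257} \approx 2.2029$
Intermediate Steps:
$U{\left(r,Z \right)} = r - 2 Z + Z r$ ($U{\left(r,Z \right)} = \left(Z + r\right) + \left(- 3 Z + Z r\right) = r - 2 Z + Z r$)
$- \frac{108}{U{\left(-7,6 \right)}} + \frac{-6 - -166}{370} = - \frac{108}{-7 - 12 + 6 \left(-7\right)} + \frac{-6 - -166}{370} = - \frac{108}{-7 - 12 - 42} + \left(-6 + 166\right) \frac{1}{370} = - \frac{108}{-61} + 160 \cdot \frac{1}{370} = \left(-108\right) \left(- \frac{1}{61}\right) + \frac{16}{37} = \frac{108}{61} + \frac{16}{37} = \frac{4972}{2257}$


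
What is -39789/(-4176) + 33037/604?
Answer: 4499863/70064 ≈ 64.225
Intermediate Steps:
-39789/(-4176) + 33037/604 = -39789*(-1/4176) + 33037*(1/604) = 4421/464 + 33037/604 = 4499863/70064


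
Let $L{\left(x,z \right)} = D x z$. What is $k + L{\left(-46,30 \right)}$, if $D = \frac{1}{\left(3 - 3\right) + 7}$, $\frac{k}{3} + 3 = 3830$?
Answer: $\frac{78987}{7} \approx 11284.0$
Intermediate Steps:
$k = 11481$ ($k = -9 + 3 \cdot 3830 = -9 + 11490 = 11481$)
$D = \frac{1}{7}$ ($D = \frac{1}{0 + 7} = \frac{1}{7} \approx 0.14286$)
$L{\left(x,z \right)} = \frac{x z}{7}$
$k + L{\left(-46,30 \right)} = 11481 + \frac{1}{7} \left(-46\right) 30 = 11481 - \frac{1380}{7} = \frac{78987}{7}$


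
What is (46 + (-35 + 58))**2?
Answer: 4761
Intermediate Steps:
(46 + (-35 + 58))**2 = (46 + 23)**2 = 69**2 = 4761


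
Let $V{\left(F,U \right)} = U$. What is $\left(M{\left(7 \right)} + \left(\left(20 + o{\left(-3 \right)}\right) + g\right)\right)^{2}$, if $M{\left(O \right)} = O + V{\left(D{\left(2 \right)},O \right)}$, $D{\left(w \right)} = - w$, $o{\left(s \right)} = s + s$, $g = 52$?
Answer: $6400$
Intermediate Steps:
$o{\left(s \right)} = 2 s$
$M{\left(O \right)} = 2 O$ ($M{\left(O \right)} = O + O = 2 O$)
$\left(M{\left(7 \right)} + \left(\left(20 + o{\left(-3 \right)}\right) + g\right)\right)^{2} = \left(2 \cdot 7 + \left(\left(20 + 2 \left(-3\right)\right) + 52\right)\right)^{2} = \left(14 + \left(\left(20 - 6\right) + 52\right)\right)^{2} = \left(14 + \left(14 + 52\right)\right)^{2} = \left(14 + 66\right)^{2} = 80^{2} = 6400$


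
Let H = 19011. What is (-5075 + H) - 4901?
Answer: 9035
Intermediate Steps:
(-5075 + H) - 4901 = (-5075 + 19011) - 4901 = 13936 - 4901 = 9035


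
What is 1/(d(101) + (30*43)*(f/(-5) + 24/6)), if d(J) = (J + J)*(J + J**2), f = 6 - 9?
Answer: 1/2086938 ≈ 4.7917e-7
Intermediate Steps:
f = -3
d(J) = 2*J*(J + J**2) (d(J) = (2*J)*(J + J**2) = 2*J*(J + J**2))
1/(d(101) + (30*43)*(f/(-5) + 24/6)) = 1/(2*101**2*(1 + 101) + (30*43)*(-3/(-5) + 24/6)) = 1/(2*10201*102 + 1290*(-3*(-1/5) + 24*(1/6))) = 1/(2081004 + 1290*(3/5 + 4)) = 1/(2081004 + 1290*(23/5)) = 1/(2081004 + 5934) = 1/2086938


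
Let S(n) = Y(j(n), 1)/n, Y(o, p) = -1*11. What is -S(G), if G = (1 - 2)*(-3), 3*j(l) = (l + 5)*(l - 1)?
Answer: 11/3 ≈ 3.6667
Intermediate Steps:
j(l) = (-1 + l)*(5 + l)/3 (j(l) = ((l + 5)*(l - 1))/3 = ((5 + l)*(-1 + l))/3 = ((-1 + l)*(5 + l))/3 = (-1 + l)*(5 + l)/3)
Y(o, p) = -11
G = 3 (G = -1*(-3) = 3)
S(n) = -11/n
-S(G) = -(-11)/3 = -1*(-11/3) = 11/3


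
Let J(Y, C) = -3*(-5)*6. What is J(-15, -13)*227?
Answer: 20430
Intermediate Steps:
J(Y, C) = 90 (J(Y, C) = 15*6 = 90)
J(-15, -13)*227 = 90*227 = 20430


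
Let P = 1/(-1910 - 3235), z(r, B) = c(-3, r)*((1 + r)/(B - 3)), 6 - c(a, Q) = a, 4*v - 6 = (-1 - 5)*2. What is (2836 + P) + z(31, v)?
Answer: 14261939/5145 ≈ 2772.0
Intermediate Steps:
v = -3/2 (v = 3/2 + ((-1 - 5)*2)/4 = 3/2 + (-6*2)/4 = 3/2 + (1/4)*(-12) = 3/2 - 3 = -3/2 ≈ -1.5000)
c(a, Q) = 6 - a
z(r, B) = 9*(1 + r)/(-3 + B) (z(r, B) = (6 - 1*(-3))*((1 + r)/(B - 3)) = (6 + 3)*((1 + r)/(-3 + B)) = 9*((1 + r)/(-3 + B)) = 9*(1 + r)/(-3 + B))
P = -1/5145 (P = 1/(-5145) = -1/5145 ≈ -0.00019436)
(2836 + P) + z(31, v) = (2836 - 1/5145) + 9*(1 + 31)/(-3 - 3/2) = 14591219/5145 + 9*32/(-9/2) = 14591219/5145 + 9*(-2/9)*32 = 14591219/5145 - 64 = 14261939/5145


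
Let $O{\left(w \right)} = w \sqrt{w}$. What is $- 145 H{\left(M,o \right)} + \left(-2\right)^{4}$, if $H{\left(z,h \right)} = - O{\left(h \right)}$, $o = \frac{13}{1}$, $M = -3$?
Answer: $16 + 1885 \sqrt{13} \approx 6812.5$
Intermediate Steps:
$O{\left(w \right)} = w^{\frac{3}{2}}$
$o = 13$ ($o = 13 \cdot 1 = 13$)
$H{\left(z,h \right)} = - h^{\frac{3}{2}}$
$- 145 H{\left(M,o \right)} + \left(-2\right)^{4} = - 145 \left(- 13^{\frac{3}{2}}\right) + \left(-2\right)^{4} = - 145 \left(- 13 \sqrt{13}\right) + 16 = 1885 \sqrt{13} + 16 = 16 + 1885 \sqrt{13}$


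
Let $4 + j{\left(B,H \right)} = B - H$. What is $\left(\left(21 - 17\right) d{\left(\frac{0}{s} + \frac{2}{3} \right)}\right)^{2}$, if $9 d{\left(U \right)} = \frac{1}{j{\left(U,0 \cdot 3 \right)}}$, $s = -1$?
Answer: $\frac{4}{225} \approx 0.017778$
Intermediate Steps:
$j{\left(B,H \right)} = -4 + B - H$ ($j{\left(B,H \right)} = -4 + \left(B - H\right) = -4 + B - H$)
$d{\left(U \right)} = \frac{1}{9 \left(-4 + U\right)}$ ($d{\left(U \right)} = \frac{1}{9 \left(-4 + U - 0 \cdot 3\right)} = \frac{1}{9 \left(-4 + U - 0\right)} = \frac{1}{9 \left(-4 + U + 0\right)} = \frac{1}{9 \left(-4 + U\right)}$)
$\left(\left(21 - 17\right) d{\left(\frac{0}{s} + \frac{2}{3} \right)}\right)^{2} = \left(\left(21 - 17\right) \frac{1}{9 \left(-4 + \left(\frac{0}{-1} + \frac{2}{3}\right)\right)}\right)^{2} = \left(4 \frac{1}{9 \left(-4 + \left(0 \left(-1\right) + 2 \cdot \frac{1}{3}\right)\right)}\right)^{2} = \left(4 \frac{1}{9 \left(-4 + \left(0 + \frac{2}{3}\right)\right)}\right)^{2} = \left(4 \frac{1}{9 \left(-4 + \frac{2}{3}\right)}\right)^{2} = \left(4 \frac{1}{9 \left(- \frac{10}{3}\right)}\right)^{2} = \left(4 \cdot \frac{1}{9} \left(- \frac{3}{10}\right)\right)^{2} = \left(4 \left(- \frac{1}{30}\right)\right)^{2} = \left(- \frac{2}{15}\right)^{2} = \frac{4}{225}$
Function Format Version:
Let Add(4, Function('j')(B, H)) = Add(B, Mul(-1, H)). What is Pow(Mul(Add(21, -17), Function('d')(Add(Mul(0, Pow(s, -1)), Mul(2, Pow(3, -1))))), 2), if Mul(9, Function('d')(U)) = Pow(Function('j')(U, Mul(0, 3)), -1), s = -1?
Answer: Rational(4, 225) ≈ 0.017778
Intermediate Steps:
Function('j')(B, H) = Add(-4, B, Mul(-1, H)) (Function('j')(B, H) = Add(-4, Add(B, Mul(-1, H))) = Add(-4, B, Mul(-1, H)))
Function('d')(U) = Mul(Rational(1, 9), Pow(Add(-4, U), -1)) (Function('d')(U) = Mul(Rational(1, 9), Pow(Add(-4, U, Mul(-1, Mul(0, 3))), -1)) = Mul(Rational(1, 9), Pow(Add(-4, U, Mul(-1, 0)), -1)) = Mul(Rational(1, 9), Pow(Add(-4, U, 0), -1)) = Mul(Rational(1, 9), Pow(Add(-4, U), -1)))
Pow(Mul(Add(21, -17), Function('d')(Add(Mul(0, Pow(s, -1)), Mul(2, Pow(3, -1))))), 2) = Pow(Mul(Add(21, -17), Mul(Rational(1, 9), Pow(Add(-4, Add(Mul(0, Pow(-1, -1)), Mul(2, Pow(3, -1)))), -1))), 2) = Pow(Mul(4, Mul(Rational(1, 9), Pow(Add(-4, Add(Mul(0, -1), Mul(2, Rational(1, 3)))), -1))), 2) = Pow(Mul(4, Mul(Rational(1, 9), Pow(Add(-4, Add(0, Rational(2, 3))), -1))), 2) = Pow(Mul(4, Mul(Rational(1, 9), Pow(Add(-4, Rational(2, 3)), -1))), 2) = Pow(Mul(4, Mul(Rational(1, 9), Pow(Rational(-10, 3), -1))), 2) = Pow(Mul(4, Mul(Rational(1, 9), Rational(-3, 10))), 2) = Pow(Mul(4, Rational(-1, 30)), 2) = Pow(Rational(-2, 15), 2) = Rational(4, 225)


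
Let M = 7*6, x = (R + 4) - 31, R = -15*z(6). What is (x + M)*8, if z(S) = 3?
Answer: -240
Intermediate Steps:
R = -45 (R = -15*3 = -45)
x = -72 (x = (-45 + 4) - 31 = -41 - 31 = -72)
M = 42
(x + M)*8 = (-72 + 42)*8 = -30*8 = -240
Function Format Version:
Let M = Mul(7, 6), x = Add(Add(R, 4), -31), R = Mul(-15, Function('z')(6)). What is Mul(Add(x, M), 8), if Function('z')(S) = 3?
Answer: -240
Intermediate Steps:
R = -45 (R = Mul(-15, 3) = -45)
x = -72 (x = Add(Add(-45, 4), -31) = Add(-41, -31) = -72)
M = 42
Mul(Add(x, M), 8) = Mul(Add(-72, 42), 8) = Mul(-30, 8) = -240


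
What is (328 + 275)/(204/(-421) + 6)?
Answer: 28207/258 ≈ 109.33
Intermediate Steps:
(328 + 275)/(204/(-421) + 6) = 603/(204*(-1/421) + 6) = 603/(-204/421 + 6) = 603/(2322/421) = 603*(421/2322) = 28207/258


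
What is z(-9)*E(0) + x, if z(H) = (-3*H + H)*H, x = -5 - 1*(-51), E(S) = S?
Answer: 46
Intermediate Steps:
x = 46 (x = -5 + 51 = 46)
z(H) = -2*H² (z(H) = (-2*H)*H = -2*H²)
z(-9)*E(0) + x = -2*(-9)²*0 + 46 = -2*81*0 + 46 = -162*0 + 46 = 0 + 46 = 46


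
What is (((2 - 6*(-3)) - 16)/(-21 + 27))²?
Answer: 4/9 ≈ 0.44444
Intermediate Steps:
(((2 - 6*(-3)) - 16)/(-21 + 27))² = (((2 - 6*(-3)) - 16)/6)² = (((2 + 18) - 16)*(⅙))² = ((20 - 16)*(⅙))² = (4*(⅙))² = (⅔)² = 4/9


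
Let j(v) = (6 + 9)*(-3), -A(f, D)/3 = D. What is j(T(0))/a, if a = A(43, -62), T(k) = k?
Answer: -15/62 ≈ -0.24194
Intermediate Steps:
A(f, D) = -3*D
j(v) = -45 (j(v) = 15*(-3) = -45)
a = 186 (a = -3*(-62) = 186)
j(T(0))/a = -45/186 = -45*1/186 = -15/62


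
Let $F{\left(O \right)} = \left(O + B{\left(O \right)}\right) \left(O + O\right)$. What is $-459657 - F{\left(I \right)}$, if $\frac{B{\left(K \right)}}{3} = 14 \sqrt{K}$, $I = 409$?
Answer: $-794219 - 34356 \sqrt{409} \approx -1.489 \cdot 10^{6}$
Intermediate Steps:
$B{\left(K \right)} = 42 \sqrt{K}$ ($B{\left(K \right)} = 3 \cdot 14 \sqrt{K} = 42 \sqrt{K}$)
$F{\left(O \right)} = 2 O \left(O + 42 \sqrt{O}\right)$ ($F{\left(O \right)} = \left(O + 42 \sqrt{O}\right) \left(O + O\right) = \left(O + 42 \sqrt{O}\right) 2 O = 2 O \left(O + 42 \sqrt{O}\right)$)
$-459657 - F{\left(I \right)} = -459657 - 2 \cdot 409 \left(409 + 42 \sqrt{409}\right) = -459657 - \left(334562 + 34356 \sqrt{409}\right) = -794219 - 34356 \sqrt{409}$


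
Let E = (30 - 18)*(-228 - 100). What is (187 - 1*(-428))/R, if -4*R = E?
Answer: 5/8 ≈ 0.62500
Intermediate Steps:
E = -3936 (E = 12*(-328) = -3936)
R = 984 (R = -¼*(-3936) = 984)
(187 - 1*(-428))/R = (187 - 1*(-428))/984 = (187 + 428)*(1/984) = 615*(1/984) = 5/8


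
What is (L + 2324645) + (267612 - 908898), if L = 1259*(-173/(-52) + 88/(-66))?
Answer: 262995553/156 ≈ 1.6859e+6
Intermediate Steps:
L = 391549/156 (L = 1259*(-173*(-1/52) + 88*(-1/66)) = 1259*(173/52 - 4/3) = 1259*(311/156) = 391549/156 ≈ 2509.9)
(L + 2324645) + (267612 - 908898) = (391549/156 + 2324645) + (267612 - 908898) = 363036169/156 - 641286 = 262995553/156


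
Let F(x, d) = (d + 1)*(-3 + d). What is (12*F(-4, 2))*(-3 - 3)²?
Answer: -1296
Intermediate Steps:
F(x, d) = (1 + d)*(-3 + d)
(12*F(-4, 2))*(-3 - 3)² = (12*(-3 + 2² - 2*2))*(-3 - 3)² = (12*(-3 + 4 - 4))*(-6)² = (12*(-3))*36 = -36*36 = -1296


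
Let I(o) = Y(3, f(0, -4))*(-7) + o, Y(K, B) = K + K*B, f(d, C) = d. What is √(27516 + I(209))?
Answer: 2*√6926 ≈ 166.45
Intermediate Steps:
Y(K, B) = K + B*K
I(o) = -21 + o (I(o) = (3*(1 + 0))*(-7) + o = (3*1)*(-7) + o = 3*(-7) + o = -21 + o)
√(27516 + I(209)) = √(27516 + (-21 + 209)) = √(27516 + 188) = √27704 = 2*√6926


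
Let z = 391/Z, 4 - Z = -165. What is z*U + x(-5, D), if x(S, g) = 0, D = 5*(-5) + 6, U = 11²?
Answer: 47311/169 ≈ 279.95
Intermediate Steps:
U = 121
D = -19 (D = -25 + 6 = -19)
Z = 169 (Z = 4 - 1*(-165) = 4 + 165 = 169)
z = 391/169 ≈ 2.3136
z*U + x(-5, D) = (391/169)*121 + 0 = 47311/169 + 0 = 47311/169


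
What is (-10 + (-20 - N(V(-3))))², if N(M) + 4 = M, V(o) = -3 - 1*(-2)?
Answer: 625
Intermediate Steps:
V(o) = -1 (V(o) = -3 + 2 = -1)
N(M) = -4 + M
(-10 + (-20 - N(V(-3))))² = (-10 + (-20 - (-4 - 1)))² = (-10 + (-20 - 1*(-5)))² = (-10 + (-20 + 5))² = (-10 - 15)² = (-25)² = 625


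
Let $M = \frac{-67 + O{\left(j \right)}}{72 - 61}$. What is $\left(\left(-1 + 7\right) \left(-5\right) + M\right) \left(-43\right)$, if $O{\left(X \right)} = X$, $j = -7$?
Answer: $\frac{17372}{11} \approx 1579.3$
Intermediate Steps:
$M = - \frac{74}{11}$ ($M = \frac{-67 - 7}{72 - 61} = - \frac{74}{11} \approx -6.7273$)
$\left(\left(-1 + 7\right) \left(-5\right) + M\right) \left(-43\right) = \left(\left(-1 + 7\right) \left(-5\right) - \frac{74}{11}\right) \left(-43\right) = \left(6 \left(-5\right) - \frac{74}{11}\right) \left(-43\right) = \left(-30 - \frac{74}{11}\right) \left(-43\right) = \left(- \frac{404}{11}\right) \left(-43\right) = \frac{17372}{11}$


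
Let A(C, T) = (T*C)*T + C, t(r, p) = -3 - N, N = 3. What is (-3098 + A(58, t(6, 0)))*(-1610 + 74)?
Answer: 1462272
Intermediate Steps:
t(r, p) = -6 (t(r, p) = -3 - 1*3 = -3 - 3 = -6)
A(C, T) = C + C*T² (A(C, T) = (C*T)*T + C = C*T² + C = C + C*T²)
(-3098 + A(58, t(6, 0)))*(-1610 + 74) = (-3098 + 58*(1 + (-6)²))*(-1610 + 74) = (-3098 + 58*(1 + 36))*(-1536) = (-3098 + 58*37)*(-1536) = (-3098 + 2146)*(-1536) = -952*(-1536) = 1462272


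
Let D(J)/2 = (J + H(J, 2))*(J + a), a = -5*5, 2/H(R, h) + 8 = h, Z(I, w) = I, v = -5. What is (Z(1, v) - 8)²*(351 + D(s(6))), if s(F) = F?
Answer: 19943/3 ≈ 6647.7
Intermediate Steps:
H(R, h) = 2/(-8 + h)
a = -25
D(J) = 2*(-25 + J)*(-⅓ + J) (D(J) = 2*((J + 2/(-8 + 2))*(J - 25)) = 2*((J + 2/(-6))*(-25 + J)) = 2*((J + 2*(-⅙))*(-25 + J)) = 2*((J - ⅓)*(-25 + J)) = 2*((-⅓ + J)*(-25 + J)) = 2*((-25 + J)*(-⅓ + J)) = 2*(-25 + J)*(-⅓ + J))
(Z(1, v) - 8)²*(351 + D(s(6))) = (1 - 8)²*(351 + (50/3 + 2*6² - 152/3*6)) = (-7)²*(351 + (50/3 + 2*36 - 304)) = 49*(351 + (50/3 + 72 - 304)) = 49*(351 - 646/3) = 49*(407/3) = 19943/3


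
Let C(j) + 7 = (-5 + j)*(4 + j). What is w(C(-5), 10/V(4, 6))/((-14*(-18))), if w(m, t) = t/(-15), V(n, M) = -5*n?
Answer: 1/7560 ≈ 0.00013228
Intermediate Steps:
C(j) = -7 + (-5 + j)*(4 + j)
w(m, t) = -t/15 (w(m, t) = t*(-1/15) = -t/15)
w(C(-5), 10/V(4, 6))/((-14*(-18))) = (-2/(3*((-5*4))))/((-14*(-18))) = -2/(3*(-20))/252 = -2*(-1)/(3*20)*(1/252) = -1/15*(-1/2)*(1/252) = (1/30)*(1/252) = 1/7560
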